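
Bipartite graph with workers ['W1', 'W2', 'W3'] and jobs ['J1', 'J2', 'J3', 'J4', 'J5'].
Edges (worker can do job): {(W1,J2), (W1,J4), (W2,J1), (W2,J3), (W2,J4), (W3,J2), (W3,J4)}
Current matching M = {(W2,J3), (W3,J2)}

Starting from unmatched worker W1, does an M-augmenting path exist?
Yes: W1 → J4

An M-augmenting path alternates non-matching / matching edges, starting and ending at unmatched vertices.
Path: W1 → J4
(J4 is unmatched in M, so the path is augmenting.)
Flipping edges along this path would increase |M| from 2 to 3.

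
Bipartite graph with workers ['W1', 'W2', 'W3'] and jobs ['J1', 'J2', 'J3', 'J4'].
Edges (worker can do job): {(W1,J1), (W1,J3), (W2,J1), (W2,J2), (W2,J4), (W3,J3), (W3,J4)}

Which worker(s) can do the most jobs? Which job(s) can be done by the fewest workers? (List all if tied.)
Most versatile: W2 (3 jobs); Least covered: J2 (1 workers)

Worker degrees (jobs they can do): W1:2, W2:3, W3:2
Job degrees (workers who can do it): J1:2, J2:1, J3:2, J4:2

Maximum worker degree is 3, achieved by: W2
Minimum job degree is 1, achieved by: J2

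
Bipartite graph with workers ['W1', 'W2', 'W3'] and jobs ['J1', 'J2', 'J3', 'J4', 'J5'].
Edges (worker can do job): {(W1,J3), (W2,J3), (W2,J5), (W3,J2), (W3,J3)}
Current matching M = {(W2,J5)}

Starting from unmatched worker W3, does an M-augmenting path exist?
Yes: W3 → J2

An M-augmenting path alternates non-matching / matching edges, starting and ending at unmatched vertices.
Path: W3 → J2
(J2 is unmatched in M, so the path is augmenting.)
Flipping edges along this path would increase |M| from 1 to 2.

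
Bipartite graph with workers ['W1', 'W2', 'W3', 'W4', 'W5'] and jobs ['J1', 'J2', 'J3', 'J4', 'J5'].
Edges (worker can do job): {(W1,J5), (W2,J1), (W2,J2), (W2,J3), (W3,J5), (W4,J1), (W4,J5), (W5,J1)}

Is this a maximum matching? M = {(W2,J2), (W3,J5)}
No, size 2 is not maximum

Proposed matching has size 2.
Maximum matching size for this graph: 3.

This is NOT maximum - can be improved to size 3.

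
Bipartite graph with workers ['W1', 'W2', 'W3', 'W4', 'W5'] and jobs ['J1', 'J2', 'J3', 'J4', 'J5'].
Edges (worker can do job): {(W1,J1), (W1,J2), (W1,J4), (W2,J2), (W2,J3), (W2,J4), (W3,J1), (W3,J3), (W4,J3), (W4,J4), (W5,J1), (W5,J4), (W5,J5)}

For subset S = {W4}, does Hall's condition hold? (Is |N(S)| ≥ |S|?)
Yes: |N(S)| = 2, |S| = 1

Subset S = {W4}
Neighbors N(S) = {J3, J4}

|N(S)| = 2, |S| = 1
Hall's condition: |N(S)| ≥ |S| is satisfied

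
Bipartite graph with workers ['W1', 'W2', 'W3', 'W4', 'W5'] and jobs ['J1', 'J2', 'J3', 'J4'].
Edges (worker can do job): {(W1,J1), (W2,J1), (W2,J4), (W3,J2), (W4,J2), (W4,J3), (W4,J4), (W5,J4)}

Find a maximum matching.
Matching: {(W1,J1), (W3,J2), (W4,J3), (W5,J4)}

Maximum matching (size 4):
  W1 → J1
  W3 → J2
  W4 → J3
  W5 → J4

Each worker is assigned to at most one job, and each job to at most one worker.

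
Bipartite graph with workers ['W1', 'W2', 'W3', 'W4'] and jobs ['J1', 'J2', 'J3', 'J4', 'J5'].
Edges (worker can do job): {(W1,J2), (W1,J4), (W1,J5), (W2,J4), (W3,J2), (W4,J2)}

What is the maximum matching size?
Maximum matching size = 3

Maximum matching: {(W1,J5), (W2,J4), (W4,J2)}
Size: 3

This assigns 3 workers to 3 distinct jobs.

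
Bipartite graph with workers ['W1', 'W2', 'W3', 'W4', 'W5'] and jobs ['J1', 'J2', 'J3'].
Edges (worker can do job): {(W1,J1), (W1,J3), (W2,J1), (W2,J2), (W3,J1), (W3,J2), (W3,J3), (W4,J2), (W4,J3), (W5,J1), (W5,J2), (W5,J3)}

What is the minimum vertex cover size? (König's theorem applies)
Minimum vertex cover size = 3

By König's theorem: in bipartite graphs,
min vertex cover = max matching = 3

Maximum matching has size 3, so minimum vertex cover also has size 3.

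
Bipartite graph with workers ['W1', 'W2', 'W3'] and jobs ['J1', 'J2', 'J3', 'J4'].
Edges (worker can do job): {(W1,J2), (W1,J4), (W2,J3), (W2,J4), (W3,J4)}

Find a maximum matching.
Matching: {(W1,J2), (W2,J3), (W3,J4)}

Maximum matching (size 3):
  W1 → J2
  W2 → J3
  W3 → J4

Each worker is assigned to at most one job, and each job to at most one worker.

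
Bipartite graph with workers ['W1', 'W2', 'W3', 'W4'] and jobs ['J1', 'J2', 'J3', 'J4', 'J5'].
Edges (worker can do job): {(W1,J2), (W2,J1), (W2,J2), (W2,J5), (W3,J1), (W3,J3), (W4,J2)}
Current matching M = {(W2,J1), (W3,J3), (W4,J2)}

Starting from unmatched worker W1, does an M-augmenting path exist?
No augmenting path from W1

Alternating search from W1 reaches jobs: {J2}.
Every reachable job is already matched in M, and following those matched edges back to workers exposes no further unvisited jobs.
No M-augmenting path from W1 exists.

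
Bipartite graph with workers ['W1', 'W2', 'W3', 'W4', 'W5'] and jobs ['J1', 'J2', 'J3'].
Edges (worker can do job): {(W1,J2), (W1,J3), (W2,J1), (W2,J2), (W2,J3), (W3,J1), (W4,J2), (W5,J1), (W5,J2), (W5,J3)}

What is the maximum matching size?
Maximum matching size = 3

Maximum matching: {(W3,J1), (W4,J2), (W5,J3)}
Size: 3

This assigns 3 workers to 3 distinct jobs.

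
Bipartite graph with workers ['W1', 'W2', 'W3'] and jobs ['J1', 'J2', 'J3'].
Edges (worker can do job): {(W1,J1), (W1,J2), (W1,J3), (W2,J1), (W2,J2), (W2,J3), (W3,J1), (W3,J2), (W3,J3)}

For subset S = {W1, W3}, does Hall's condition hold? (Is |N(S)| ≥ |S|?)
Yes: |N(S)| = 3, |S| = 2

Subset S = {W1, W3}
Neighbors N(S) = {J1, J2, J3}

|N(S)| = 3, |S| = 2
Hall's condition: |N(S)| ≥ |S| is satisfied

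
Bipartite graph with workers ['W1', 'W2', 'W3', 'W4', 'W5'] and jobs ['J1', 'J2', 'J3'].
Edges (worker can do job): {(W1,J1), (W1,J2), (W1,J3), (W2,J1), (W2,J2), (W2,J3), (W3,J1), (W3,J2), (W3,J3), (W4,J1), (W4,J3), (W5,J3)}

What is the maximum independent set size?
Maximum independent set = 5

By König's theorem:
- Min vertex cover = Max matching = 3
- Max independent set = Total vertices - Min vertex cover
- Max independent set = 8 - 3 = 5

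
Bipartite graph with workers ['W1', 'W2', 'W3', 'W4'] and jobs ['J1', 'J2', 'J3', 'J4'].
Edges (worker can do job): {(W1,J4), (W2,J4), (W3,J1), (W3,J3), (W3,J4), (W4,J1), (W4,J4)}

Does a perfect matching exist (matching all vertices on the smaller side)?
No, maximum matching has size 3 < 4

Maximum matching has size 3, need 4 for perfect matching.
Unmatched workers: ['W2']
Unmatched jobs: ['J2']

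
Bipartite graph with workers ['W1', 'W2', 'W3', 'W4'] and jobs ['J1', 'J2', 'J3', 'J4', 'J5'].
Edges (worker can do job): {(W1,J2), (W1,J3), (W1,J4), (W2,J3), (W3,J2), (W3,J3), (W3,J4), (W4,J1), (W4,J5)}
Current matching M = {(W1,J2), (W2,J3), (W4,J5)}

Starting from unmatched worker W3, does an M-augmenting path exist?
Yes: W3 → J2 → W1 → J4

An M-augmenting path alternates non-matching / matching edges, starting and ending at unmatched vertices.
Path: W3 → J2 → W1 → J4
(J4 is unmatched in M, so the path is augmenting.)
Flipping edges along this path would increase |M| from 3 to 4.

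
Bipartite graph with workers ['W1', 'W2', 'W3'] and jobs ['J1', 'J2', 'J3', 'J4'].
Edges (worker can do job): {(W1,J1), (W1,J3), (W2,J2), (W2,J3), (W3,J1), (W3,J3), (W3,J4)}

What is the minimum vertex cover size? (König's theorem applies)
Minimum vertex cover size = 3

By König's theorem: in bipartite graphs,
min vertex cover = max matching = 3

Maximum matching has size 3, so minimum vertex cover also has size 3.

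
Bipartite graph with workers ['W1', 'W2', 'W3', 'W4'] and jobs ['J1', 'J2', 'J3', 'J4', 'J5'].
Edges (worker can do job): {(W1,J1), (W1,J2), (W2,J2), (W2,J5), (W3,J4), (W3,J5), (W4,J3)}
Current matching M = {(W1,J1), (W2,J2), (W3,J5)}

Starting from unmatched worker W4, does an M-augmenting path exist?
Yes: W4 → J3

An M-augmenting path alternates non-matching / matching edges, starting and ending at unmatched vertices.
Path: W4 → J3
(J3 is unmatched in M, so the path is augmenting.)
Flipping edges along this path would increase |M| from 3 to 4.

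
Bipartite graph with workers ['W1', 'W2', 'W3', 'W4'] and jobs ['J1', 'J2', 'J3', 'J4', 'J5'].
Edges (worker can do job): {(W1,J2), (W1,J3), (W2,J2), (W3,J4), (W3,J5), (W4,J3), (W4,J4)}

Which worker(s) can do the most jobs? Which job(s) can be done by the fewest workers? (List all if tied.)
Most versatile: W1, W3, W4 (2 jobs); Least covered: J1 (0 workers)

Worker degrees (jobs they can do): W1:2, W2:1, W3:2, W4:2
Job degrees (workers who can do it): J1:0, J2:2, J3:2, J4:2, J5:1

Maximum worker degree is 2, achieved by: W1, W3, W4
Minimum job degree is 0, achieved by: J1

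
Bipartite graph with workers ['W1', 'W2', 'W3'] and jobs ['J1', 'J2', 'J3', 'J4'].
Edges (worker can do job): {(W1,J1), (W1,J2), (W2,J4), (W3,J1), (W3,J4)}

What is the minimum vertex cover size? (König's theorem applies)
Minimum vertex cover size = 3

By König's theorem: in bipartite graphs,
min vertex cover = max matching = 3

Maximum matching has size 3, so minimum vertex cover also has size 3.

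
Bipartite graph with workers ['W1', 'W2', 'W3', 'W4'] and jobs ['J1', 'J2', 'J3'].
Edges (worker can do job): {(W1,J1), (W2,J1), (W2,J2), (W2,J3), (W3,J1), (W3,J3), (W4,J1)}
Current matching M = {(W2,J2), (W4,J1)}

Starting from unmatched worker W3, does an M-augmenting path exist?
Yes: W3 → J3

An M-augmenting path alternates non-matching / matching edges, starting and ending at unmatched vertices.
Path: W3 → J3
(J3 is unmatched in M, so the path is augmenting.)
Flipping edges along this path would increase |M| from 2 to 3.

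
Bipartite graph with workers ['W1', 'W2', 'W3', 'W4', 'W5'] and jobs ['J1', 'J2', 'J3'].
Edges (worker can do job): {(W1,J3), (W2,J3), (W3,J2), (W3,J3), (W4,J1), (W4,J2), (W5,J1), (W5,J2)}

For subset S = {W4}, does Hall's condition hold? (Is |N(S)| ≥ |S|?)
Yes: |N(S)| = 2, |S| = 1

Subset S = {W4}
Neighbors N(S) = {J1, J2}

|N(S)| = 2, |S| = 1
Hall's condition: |N(S)| ≥ |S| is satisfied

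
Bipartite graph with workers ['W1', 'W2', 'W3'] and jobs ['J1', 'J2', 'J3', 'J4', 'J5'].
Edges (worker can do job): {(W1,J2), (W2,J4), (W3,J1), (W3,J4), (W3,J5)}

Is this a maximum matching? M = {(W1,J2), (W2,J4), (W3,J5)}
Yes, size 3 is maximum

Proposed matching has size 3.
Maximum matching size for this graph: 3.

This is a maximum matching.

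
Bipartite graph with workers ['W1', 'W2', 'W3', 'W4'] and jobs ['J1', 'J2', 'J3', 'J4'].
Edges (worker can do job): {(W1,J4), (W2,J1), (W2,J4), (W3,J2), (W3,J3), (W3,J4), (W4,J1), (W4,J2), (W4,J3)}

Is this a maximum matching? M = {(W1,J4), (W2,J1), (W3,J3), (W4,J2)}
Yes, size 4 is maximum

Proposed matching has size 4.
Maximum matching size for this graph: 4.

This is a maximum matching.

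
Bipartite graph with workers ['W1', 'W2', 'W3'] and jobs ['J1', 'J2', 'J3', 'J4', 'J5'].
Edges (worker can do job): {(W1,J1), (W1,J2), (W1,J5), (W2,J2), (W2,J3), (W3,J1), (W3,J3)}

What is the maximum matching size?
Maximum matching size = 3

Maximum matching: {(W1,J5), (W2,J3), (W3,J1)}
Size: 3

This assigns 3 workers to 3 distinct jobs.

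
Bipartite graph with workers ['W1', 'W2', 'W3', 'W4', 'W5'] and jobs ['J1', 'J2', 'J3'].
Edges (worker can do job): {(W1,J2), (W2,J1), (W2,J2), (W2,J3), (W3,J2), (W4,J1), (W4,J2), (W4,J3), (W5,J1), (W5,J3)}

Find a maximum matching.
Matching: {(W3,J2), (W4,J1), (W5,J3)}

Maximum matching (size 3):
  W3 → J2
  W4 → J1
  W5 → J3

Each worker is assigned to at most one job, and each job to at most one worker.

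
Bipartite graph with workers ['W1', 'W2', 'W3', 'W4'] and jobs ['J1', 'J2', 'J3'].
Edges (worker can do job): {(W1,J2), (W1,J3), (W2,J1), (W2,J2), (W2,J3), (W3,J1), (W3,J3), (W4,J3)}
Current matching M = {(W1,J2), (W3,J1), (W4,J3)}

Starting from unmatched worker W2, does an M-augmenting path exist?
No augmenting path from W2

Alternating search from W2 reaches jobs: {J1, J2, J3}.
Every reachable job is already matched in M, and following those matched edges back to workers exposes no further unvisited jobs.
No M-augmenting path from W2 exists.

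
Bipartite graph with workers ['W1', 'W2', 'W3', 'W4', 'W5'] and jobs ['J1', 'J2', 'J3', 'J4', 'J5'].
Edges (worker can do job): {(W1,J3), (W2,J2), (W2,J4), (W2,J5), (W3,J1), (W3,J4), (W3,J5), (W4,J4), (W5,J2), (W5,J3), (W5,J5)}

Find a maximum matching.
Matching: {(W1,J3), (W2,J2), (W3,J1), (W4,J4), (W5,J5)}

Maximum matching (size 5):
  W1 → J3
  W2 → J2
  W3 → J1
  W4 → J4
  W5 → J5

Each worker is assigned to at most one job, and each job to at most one worker.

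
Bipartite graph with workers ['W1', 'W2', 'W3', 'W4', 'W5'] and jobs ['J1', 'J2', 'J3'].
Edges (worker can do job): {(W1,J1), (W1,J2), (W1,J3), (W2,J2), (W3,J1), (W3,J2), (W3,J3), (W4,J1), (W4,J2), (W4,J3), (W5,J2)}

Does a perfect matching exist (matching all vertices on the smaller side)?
Yes, perfect matching exists (size 3)

Perfect matching: {(W3,J1), (W4,J3), (W5,J2)}
All 3 vertices on the smaller side are matched.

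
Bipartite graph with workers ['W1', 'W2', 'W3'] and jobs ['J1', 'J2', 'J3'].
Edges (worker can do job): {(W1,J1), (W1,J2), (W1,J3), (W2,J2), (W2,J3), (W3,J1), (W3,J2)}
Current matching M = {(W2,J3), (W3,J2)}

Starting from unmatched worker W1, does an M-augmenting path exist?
Yes: W1 → J2 → W3 → J1

An M-augmenting path alternates non-matching / matching edges, starting and ending at unmatched vertices.
Path: W1 → J2 → W3 → J1
(J1 is unmatched in M, so the path is augmenting.)
Flipping edges along this path would increase |M| from 2 to 3.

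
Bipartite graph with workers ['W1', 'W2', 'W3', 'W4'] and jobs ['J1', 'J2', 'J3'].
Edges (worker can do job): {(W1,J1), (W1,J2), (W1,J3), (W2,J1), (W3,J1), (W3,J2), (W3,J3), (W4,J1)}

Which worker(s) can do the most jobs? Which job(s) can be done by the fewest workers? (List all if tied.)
Most versatile: W1, W3 (3 jobs); Least covered: J2, J3 (2 workers)

Worker degrees (jobs they can do): W1:3, W2:1, W3:3, W4:1
Job degrees (workers who can do it): J1:4, J2:2, J3:2

Maximum worker degree is 3, achieved by: W1, W3
Minimum job degree is 2, achieved by: J2, J3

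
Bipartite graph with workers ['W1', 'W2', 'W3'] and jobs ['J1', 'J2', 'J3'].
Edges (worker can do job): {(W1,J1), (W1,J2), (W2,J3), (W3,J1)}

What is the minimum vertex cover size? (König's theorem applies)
Minimum vertex cover size = 3

By König's theorem: in bipartite graphs,
min vertex cover = max matching = 3

Maximum matching has size 3, so minimum vertex cover also has size 3.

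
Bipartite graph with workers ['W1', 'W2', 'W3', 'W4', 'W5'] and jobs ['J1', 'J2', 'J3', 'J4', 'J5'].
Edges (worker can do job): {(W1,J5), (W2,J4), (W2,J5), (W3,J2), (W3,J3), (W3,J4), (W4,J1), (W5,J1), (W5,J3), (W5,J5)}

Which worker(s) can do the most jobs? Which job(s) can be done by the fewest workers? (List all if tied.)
Most versatile: W3, W5 (3 jobs); Least covered: J2 (1 workers)

Worker degrees (jobs they can do): W1:1, W2:2, W3:3, W4:1, W5:3
Job degrees (workers who can do it): J1:2, J2:1, J3:2, J4:2, J5:3

Maximum worker degree is 3, achieved by: W3, W5
Minimum job degree is 1, achieved by: J2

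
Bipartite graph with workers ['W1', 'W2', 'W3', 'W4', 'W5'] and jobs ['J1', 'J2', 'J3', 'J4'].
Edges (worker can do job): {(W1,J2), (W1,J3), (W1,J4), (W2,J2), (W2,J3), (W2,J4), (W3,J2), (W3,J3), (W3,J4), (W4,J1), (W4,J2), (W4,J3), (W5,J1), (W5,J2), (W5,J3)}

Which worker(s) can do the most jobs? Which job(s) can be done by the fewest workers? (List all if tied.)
Most versatile: W1, W2, W3, W4, W5 (3 jobs); Least covered: J1 (2 workers)

Worker degrees (jobs they can do): W1:3, W2:3, W3:3, W4:3, W5:3
Job degrees (workers who can do it): J1:2, J2:5, J3:5, J4:3

Maximum worker degree is 3, achieved by: W1, W2, W3, W4, W5
Minimum job degree is 2, achieved by: J1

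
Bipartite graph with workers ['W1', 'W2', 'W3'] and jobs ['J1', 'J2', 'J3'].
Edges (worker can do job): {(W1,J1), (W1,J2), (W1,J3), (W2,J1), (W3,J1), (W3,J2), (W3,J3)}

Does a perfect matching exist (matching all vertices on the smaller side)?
Yes, perfect matching exists (size 3)

Perfect matching: {(W1,J2), (W2,J1), (W3,J3)}
All 3 vertices on the smaller side are matched.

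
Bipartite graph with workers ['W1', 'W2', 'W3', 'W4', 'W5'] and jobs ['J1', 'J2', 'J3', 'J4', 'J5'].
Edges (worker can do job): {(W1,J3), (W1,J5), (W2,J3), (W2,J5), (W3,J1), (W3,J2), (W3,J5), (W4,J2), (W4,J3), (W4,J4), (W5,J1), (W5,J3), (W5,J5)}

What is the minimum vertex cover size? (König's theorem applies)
Minimum vertex cover size = 5

By König's theorem: in bipartite graphs,
min vertex cover = max matching = 5

Maximum matching has size 5, so minimum vertex cover also has size 5.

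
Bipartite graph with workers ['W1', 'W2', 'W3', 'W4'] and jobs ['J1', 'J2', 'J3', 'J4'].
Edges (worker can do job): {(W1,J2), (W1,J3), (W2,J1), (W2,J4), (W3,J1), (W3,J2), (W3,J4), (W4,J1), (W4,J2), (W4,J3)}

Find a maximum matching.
Matching: {(W1,J3), (W2,J1), (W3,J4), (W4,J2)}

Maximum matching (size 4):
  W1 → J3
  W2 → J1
  W3 → J4
  W4 → J2

Each worker is assigned to at most one job, and each job to at most one worker.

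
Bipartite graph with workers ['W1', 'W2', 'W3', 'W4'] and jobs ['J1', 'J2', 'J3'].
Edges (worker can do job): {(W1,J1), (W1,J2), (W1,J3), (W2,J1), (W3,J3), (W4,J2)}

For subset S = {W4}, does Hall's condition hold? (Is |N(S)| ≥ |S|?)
Yes: |N(S)| = 1, |S| = 1

Subset S = {W4}
Neighbors N(S) = {J2}

|N(S)| = 1, |S| = 1
Hall's condition: |N(S)| ≥ |S| is satisfied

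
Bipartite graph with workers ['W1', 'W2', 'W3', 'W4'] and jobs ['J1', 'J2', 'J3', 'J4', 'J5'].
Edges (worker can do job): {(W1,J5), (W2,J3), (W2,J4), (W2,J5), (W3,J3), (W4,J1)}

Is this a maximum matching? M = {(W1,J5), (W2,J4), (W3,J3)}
No, size 3 is not maximum

Proposed matching has size 3.
Maximum matching size for this graph: 4.

This is NOT maximum - can be improved to size 4.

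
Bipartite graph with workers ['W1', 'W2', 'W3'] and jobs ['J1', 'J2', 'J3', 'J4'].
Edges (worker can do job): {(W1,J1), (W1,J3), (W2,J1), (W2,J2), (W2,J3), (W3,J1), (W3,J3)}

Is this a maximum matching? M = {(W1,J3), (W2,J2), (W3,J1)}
Yes, size 3 is maximum

Proposed matching has size 3.
Maximum matching size for this graph: 3.

This is a maximum matching.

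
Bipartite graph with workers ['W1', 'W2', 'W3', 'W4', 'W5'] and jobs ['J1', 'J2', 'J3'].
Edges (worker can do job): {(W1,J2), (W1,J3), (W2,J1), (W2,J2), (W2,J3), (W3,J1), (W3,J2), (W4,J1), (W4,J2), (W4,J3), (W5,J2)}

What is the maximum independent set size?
Maximum independent set = 5

By König's theorem:
- Min vertex cover = Max matching = 3
- Max independent set = Total vertices - Min vertex cover
- Max independent set = 8 - 3 = 5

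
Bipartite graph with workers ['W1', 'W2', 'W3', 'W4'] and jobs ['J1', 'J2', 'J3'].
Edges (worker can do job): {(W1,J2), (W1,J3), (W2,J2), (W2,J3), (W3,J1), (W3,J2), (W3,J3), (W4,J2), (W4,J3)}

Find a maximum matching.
Matching: {(W1,J2), (W3,J1), (W4,J3)}

Maximum matching (size 3):
  W1 → J2
  W3 → J1
  W4 → J3

Each worker is assigned to at most one job, and each job to at most one worker.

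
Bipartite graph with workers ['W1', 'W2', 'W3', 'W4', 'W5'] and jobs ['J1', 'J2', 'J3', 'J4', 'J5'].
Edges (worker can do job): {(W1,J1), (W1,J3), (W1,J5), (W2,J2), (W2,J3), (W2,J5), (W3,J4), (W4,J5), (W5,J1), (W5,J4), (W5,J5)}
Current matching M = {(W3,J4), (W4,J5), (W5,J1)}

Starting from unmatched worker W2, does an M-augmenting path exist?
Yes: W2 → J3

An M-augmenting path alternates non-matching / matching edges, starting and ending at unmatched vertices.
Path: W2 → J3
(J3 is unmatched in M, so the path is augmenting.)
Flipping edges along this path would increase |M| from 3 to 4.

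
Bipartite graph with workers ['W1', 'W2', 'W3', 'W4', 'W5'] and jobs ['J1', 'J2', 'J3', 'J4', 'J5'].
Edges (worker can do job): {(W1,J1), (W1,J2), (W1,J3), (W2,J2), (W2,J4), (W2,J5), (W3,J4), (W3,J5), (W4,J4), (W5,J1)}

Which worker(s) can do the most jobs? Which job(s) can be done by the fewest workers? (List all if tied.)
Most versatile: W1, W2 (3 jobs); Least covered: J3 (1 workers)

Worker degrees (jobs they can do): W1:3, W2:3, W3:2, W4:1, W5:1
Job degrees (workers who can do it): J1:2, J2:2, J3:1, J4:3, J5:2

Maximum worker degree is 3, achieved by: W1, W2
Minimum job degree is 1, achieved by: J3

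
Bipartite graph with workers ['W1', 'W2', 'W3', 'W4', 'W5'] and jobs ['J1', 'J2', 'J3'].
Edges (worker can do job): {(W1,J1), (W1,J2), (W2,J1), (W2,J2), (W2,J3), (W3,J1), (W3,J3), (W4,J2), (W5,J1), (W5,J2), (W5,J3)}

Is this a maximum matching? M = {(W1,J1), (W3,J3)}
No, size 2 is not maximum

Proposed matching has size 2.
Maximum matching size for this graph: 3.

This is NOT maximum - can be improved to size 3.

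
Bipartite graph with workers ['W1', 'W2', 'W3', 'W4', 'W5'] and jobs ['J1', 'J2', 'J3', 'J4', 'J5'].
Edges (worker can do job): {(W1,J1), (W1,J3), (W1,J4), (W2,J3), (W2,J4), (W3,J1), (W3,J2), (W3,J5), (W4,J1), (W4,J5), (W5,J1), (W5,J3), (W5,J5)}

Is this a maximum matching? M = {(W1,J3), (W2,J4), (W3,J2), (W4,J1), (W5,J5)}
Yes, size 5 is maximum

Proposed matching has size 5.
Maximum matching size for this graph: 5.

This is a maximum matching.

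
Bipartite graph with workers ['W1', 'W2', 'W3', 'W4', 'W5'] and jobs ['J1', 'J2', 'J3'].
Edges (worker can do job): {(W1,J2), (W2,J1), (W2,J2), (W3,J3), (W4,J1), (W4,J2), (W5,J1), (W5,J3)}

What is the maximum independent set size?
Maximum independent set = 5

By König's theorem:
- Min vertex cover = Max matching = 3
- Max independent set = Total vertices - Min vertex cover
- Max independent set = 8 - 3 = 5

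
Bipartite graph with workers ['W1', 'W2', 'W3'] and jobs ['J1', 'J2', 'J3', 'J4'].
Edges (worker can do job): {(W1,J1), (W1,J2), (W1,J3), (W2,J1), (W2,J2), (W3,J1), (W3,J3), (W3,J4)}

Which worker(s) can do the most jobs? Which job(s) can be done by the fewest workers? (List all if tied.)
Most versatile: W1, W3 (3 jobs); Least covered: J4 (1 workers)

Worker degrees (jobs they can do): W1:3, W2:2, W3:3
Job degrees (workers who can do it): J1:3, J2:2, J3:2, J4:1

Maximum worker degree is 3, achieved by: W1, W3
Minimum job degree is 1, achieved by: J4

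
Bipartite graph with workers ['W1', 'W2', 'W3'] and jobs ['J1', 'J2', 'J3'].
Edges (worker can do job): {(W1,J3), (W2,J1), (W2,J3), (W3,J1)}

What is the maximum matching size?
Maximum matching size = 2

Maximum matching: {(W1,J3), (W3,J1)}
Size: 2

This assigns 2 workers to 2 distinct jobs.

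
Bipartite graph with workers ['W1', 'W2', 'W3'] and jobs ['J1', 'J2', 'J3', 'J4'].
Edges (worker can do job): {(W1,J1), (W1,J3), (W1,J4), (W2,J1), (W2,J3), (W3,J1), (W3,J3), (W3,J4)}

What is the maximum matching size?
Maximum matching size = 3

Maximum matching: {(W1,J1), (W2,J3), (W3,J4)}
Size: 3

This assigns 3 workers to 3 distinct jobs.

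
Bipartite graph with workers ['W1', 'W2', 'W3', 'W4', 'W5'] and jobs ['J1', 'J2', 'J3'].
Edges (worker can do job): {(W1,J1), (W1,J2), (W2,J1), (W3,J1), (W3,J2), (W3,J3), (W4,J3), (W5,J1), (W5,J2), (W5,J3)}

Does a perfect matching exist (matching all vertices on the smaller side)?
Yes, perfect matching exists (size 3)

Perfect matching: {(W1,J2), (W3,J1), (W5,J3)}
All 3 vertices on the smaller side are matched.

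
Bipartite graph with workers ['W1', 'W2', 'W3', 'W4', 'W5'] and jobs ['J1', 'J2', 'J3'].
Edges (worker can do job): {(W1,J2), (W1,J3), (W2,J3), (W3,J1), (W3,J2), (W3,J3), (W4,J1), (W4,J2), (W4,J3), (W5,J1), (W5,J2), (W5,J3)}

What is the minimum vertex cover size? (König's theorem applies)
Minimum vertex cover size = 3

By König's theorem: in bipartite graphs,
min vertex cover = max matching = 3

Maximum matching has size 3, so minimum vertex cover also has size 3.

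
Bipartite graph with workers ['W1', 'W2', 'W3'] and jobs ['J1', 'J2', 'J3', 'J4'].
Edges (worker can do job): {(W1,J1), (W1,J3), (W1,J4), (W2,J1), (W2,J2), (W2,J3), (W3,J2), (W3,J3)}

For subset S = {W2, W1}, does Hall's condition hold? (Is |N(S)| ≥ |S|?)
Yes: |N(S)| = 4, |S| = 2

Subset S = {W2, W1}
Neighbors N(S) = {J1, J2, J3, J4}

|N(S)| = 4, |S| = 2
Hall's condition: |N(S)| ≥ |S| is satisfied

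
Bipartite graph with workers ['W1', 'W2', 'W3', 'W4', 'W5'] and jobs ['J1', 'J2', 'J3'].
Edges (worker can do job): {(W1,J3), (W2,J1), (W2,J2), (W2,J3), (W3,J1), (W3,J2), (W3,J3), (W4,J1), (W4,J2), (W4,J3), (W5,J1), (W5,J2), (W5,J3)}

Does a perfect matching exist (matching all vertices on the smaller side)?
Yes, perfect matching exists (size 3)

Perfect matching: {(W3,J1), (W4,J3), (W5,J2)}
All 3 vertices on the smaller side are matched.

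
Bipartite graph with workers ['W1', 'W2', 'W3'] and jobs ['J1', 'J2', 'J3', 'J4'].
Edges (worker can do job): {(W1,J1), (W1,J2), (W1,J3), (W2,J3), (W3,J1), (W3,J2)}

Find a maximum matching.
Matching: {(W1,J2), (W2,J3), (W3,J1)}

Maximum matching (size 3):
  W1 → J2
  W2 → J3
  W3 → J1

Each worker is assigned to at most one job, and each job to at most one worker.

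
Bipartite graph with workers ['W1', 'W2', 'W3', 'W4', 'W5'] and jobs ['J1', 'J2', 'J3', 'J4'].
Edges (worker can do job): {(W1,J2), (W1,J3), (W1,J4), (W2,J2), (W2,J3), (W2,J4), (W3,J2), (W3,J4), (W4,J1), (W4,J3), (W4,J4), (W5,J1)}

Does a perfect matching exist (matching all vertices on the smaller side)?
Yes, perfect matching exists (size 4)

Perfect matching: {(W1,J4), (W3,J2), (W4,J3), (W5,J1)}
All 4 vertices on the smaller side are matched.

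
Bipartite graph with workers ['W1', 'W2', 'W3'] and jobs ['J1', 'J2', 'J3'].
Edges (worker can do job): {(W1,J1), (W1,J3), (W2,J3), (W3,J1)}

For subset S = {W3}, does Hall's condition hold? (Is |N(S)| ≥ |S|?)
Yes: |N(S)| = 1, |S| = 1

Subset S = {W3}
Neighbors N(S) = {J1}

|N(S)| = 1, |S| = 1
Hall's condition: |N(S)| ≥ |S| is satisfied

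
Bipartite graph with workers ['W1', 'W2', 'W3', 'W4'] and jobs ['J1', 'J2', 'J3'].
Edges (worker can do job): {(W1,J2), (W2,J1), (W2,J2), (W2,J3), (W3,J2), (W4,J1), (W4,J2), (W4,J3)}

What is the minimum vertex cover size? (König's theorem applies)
Minimum vertex cover size = 3

By König's theorem: in bipartite graphs,
min vertex cover = max matching = 3

Maximum matching has size 3, so minimum vertex cover also has size 3.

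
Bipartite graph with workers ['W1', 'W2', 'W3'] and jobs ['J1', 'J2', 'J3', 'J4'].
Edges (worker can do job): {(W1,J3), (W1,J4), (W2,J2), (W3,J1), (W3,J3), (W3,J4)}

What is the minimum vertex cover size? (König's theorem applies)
Minimum vertex cover size = 3

By König's theorem: in bipartite graphs,
min vertex cover = max matching = 3

Maximum matching has size 3, so minimum vertex cover also has size 3.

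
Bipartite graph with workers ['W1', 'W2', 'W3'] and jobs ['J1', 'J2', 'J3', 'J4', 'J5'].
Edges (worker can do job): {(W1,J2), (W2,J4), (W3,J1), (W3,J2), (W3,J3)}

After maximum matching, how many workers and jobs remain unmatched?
Unmatched: 0 workers, 2 jobs

Maximum matching size: 3
Workers: 3 total, 3 matched, 0 unmatched
Jobs: 5 total, 3 matched, 2 unmatched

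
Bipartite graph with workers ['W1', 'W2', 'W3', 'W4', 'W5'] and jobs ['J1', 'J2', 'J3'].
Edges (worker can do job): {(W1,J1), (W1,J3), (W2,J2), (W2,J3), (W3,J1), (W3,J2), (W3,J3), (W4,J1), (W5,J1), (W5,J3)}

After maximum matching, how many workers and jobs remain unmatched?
Unmatched: 2 workers, 0 jobs

Maximum matching size: 3
Workers: 5 total, 3 matched, 2 unmatched
Jobs: 3 total, 3 matched, 0 unmatched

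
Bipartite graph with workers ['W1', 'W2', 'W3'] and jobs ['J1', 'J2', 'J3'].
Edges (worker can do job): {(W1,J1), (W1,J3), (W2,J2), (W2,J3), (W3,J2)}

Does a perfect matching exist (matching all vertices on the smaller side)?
Yes, perfect matching exists (size 3)

Perfect matching: {(W1,J1), (W2,J3), (W3,J2)}
All 3 vertices on the smaller side are matched.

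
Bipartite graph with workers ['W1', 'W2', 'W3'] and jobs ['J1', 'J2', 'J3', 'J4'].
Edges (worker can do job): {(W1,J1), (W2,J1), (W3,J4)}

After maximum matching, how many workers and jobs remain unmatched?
Unmatched: 1 workers, 2 jobs

Maximum matching size: 2
Workers: 3 total, 2 matched, 1 unmatched
Jobs: 4 total, 2 matched, 2 unmatched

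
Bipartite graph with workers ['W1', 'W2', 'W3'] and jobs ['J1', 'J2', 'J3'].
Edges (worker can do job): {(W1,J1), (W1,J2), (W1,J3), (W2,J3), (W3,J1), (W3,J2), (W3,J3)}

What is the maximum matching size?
Maximum matching size = 3

Maximum matching: {(W1,J2), (W2,J3), (W3,J1)}
Size: 3

This assigns 3 workers to 3 distinct jobs.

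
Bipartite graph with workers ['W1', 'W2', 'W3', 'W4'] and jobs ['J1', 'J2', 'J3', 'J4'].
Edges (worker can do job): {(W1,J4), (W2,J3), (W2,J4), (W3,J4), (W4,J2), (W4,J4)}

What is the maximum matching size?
Maximum matching size = 3

Maximum matching: {(W2,J3), (W3,J4), (W4,J2)}
Size: 3

This assigns 3 workers to 3 distinct jobs.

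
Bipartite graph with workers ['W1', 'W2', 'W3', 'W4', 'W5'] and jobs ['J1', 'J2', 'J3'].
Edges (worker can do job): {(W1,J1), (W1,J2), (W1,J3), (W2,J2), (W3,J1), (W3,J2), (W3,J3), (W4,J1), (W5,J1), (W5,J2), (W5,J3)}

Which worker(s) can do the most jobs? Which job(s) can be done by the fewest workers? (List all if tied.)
Most versatile: W1, W3, W5 (3 jobs); Least covered: J3 (3 workers)

Worker degrees (jobs they can do): W1:3, W2:1, W3:3, W4:1, W5:3
Job degrees (workers who can do it): J1:4, J2:4, J3:3

Maximum worker degree is 3, achieved by: W1, W3, W5
Minimum job degree is 3, achieved by: J3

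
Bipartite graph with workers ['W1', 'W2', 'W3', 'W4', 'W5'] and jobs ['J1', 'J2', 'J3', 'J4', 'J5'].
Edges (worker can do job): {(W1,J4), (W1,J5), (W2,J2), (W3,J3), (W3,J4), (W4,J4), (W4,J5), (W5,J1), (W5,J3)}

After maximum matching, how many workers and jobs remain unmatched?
Unmatched: 0 workers, 0 jobs

Maximum matching size: 5
Workers: 5 total, 5 matched, 0 unmatched
Jobs: 5 total, 5 matched, 0 unmatched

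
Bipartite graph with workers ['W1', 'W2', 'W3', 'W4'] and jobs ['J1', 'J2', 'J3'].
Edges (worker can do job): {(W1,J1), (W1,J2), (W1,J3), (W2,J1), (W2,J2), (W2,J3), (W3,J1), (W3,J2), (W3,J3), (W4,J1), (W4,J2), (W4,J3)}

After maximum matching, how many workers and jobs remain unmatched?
Unmatched: 1 workers, 0 jobs

Maximum matching size: 3
Workers: 4 total, 3 matched, 1 unmatched
Jobs: 3 total, 3 matched, 0 unmatched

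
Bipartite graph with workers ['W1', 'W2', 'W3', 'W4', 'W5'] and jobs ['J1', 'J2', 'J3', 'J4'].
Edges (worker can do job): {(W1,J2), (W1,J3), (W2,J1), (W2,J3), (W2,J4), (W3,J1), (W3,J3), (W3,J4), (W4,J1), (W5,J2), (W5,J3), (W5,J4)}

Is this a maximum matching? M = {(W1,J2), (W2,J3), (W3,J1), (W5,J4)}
Yes, size 4 is maximum

Proposed matching has size 4.
Maximum matching size for this graph: 4.

This is a maximum matching.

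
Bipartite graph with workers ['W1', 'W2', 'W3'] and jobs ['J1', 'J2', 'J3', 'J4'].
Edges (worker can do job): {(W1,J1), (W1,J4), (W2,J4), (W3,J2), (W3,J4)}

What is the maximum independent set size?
Maximum independent set = 4

By König's theorem:
- Min vertex cover = Max matching = 3
- Max independent set = Total vertices - Min vertex cover
- Max independent set = 7 - 3 = 4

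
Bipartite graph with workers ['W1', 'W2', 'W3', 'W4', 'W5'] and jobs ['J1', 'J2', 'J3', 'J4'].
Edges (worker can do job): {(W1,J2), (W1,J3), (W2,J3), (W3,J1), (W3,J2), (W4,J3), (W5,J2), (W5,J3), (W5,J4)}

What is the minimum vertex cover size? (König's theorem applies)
Minimum vertex cover size = 4

By König's theorem: in bipartite graphs,
min vertex cover = max matching = 4

Maximum matching has size 4, so minimum vertex cover also has size 4.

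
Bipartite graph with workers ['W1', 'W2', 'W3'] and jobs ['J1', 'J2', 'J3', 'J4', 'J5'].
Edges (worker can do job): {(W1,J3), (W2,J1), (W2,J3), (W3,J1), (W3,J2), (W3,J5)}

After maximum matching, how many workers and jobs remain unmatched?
Unmatched: 0 workers, 2 jobs

Maximum matching size: 3
Workers: 3 total, 3 matched, 0 unmatched
Jobs: 5 total, 3 matched, 2 unmatched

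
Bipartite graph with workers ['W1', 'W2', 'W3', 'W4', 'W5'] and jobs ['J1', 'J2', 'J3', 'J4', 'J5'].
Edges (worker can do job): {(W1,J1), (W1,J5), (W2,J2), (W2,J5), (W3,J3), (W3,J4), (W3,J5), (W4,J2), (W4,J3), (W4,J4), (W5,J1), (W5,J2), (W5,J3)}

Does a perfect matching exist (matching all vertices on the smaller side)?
Yes, perfect matching exists (size 5)

Perfect matching: {(W1,J5), (W2,J2), (W3,J4), (W4,J3), (W5,J1)}
All 5 vertices on the smaller side are matched.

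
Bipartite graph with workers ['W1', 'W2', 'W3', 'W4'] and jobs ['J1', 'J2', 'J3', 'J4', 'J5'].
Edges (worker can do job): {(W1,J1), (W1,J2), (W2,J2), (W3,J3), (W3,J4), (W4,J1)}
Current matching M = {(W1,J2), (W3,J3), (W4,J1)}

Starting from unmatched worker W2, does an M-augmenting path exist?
No augmenting path from W2

Alternating search from W2 reaches jobs: {J1, J2}.
Every reachable job is already matched in M, and following those matched edges back to workers exposes no further unvisited jobs.
No M-augmenting path from W2 exists.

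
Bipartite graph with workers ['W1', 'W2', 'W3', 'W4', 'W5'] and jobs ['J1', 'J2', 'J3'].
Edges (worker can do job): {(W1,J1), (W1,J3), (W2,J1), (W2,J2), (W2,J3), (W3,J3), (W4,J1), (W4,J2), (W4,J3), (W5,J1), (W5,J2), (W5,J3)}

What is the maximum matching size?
Maximum matching size = 3

Maximum matching: {(W3,J3), (W4,J2), (W5,J1)}
Size: 3

This assigns 3 workers to 3 distinct jobs.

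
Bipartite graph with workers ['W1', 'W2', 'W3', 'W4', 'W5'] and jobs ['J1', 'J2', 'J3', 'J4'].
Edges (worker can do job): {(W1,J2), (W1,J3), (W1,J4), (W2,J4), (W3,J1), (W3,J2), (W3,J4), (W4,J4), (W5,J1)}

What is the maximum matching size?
Maximum matching size = 4

Maximum matching: {(W1,J3), (W3,J2), (W4,J4), (W5,J1)}
Size: 4

This assigns 4 workers to 4 distinct jobs.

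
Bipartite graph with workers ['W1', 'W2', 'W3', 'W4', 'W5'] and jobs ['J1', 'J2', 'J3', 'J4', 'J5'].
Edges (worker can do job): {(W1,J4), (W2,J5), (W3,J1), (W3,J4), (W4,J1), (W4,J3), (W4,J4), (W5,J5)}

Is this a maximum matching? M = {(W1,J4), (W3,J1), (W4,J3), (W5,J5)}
Yes, size 4 is maximum

Proposed matching has size 4.
Maximum matching size for this graph: 4.

This is a maximum matching.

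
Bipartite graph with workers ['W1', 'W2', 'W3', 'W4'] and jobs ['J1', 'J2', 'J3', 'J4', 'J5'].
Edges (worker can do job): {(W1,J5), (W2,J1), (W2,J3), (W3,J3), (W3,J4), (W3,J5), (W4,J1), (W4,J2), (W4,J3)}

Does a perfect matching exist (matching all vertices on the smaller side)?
Yes, perfect matching exists (size 4)

Perfect matching: {(W1,J5), (W2,J3), (W3,J4), (W4,J2)}
All 4 vertices on the smaller side are matched.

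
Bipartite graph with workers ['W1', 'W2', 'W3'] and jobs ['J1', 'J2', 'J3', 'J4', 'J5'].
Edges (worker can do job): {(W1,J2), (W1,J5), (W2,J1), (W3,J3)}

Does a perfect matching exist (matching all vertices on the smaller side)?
Yes, perfect matching exists (size 3)

Perfect matching: {(W1,J5), (W2,J1), (W3,J3)}
All 3 vertices on the smaller side are matched.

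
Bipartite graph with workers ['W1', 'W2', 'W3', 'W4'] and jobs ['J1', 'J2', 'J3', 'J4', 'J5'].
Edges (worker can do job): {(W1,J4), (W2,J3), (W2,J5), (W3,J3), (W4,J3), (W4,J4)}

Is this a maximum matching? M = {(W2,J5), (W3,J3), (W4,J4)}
Yes, size 3 is maximum

Proposed matching has size 3.
Maximum matching size for this graph: 3.

This is a maximum matching.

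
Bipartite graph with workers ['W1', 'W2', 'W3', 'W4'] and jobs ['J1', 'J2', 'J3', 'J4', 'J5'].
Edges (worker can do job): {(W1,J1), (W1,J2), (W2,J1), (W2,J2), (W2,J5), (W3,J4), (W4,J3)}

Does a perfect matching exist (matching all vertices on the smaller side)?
Yes, perfect matching exists (size 4)

Perfect matching: {(W1,J2), (W2,J5), (W3,J4), (W4,J3)}
All 4 vertices on the smaller side are matched.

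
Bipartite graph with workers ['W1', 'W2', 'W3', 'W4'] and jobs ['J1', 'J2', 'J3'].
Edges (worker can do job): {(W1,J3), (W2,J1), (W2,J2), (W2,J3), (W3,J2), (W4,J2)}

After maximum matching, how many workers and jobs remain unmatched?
Unmatched: 1 workers, 0 jobs

Maximum matching size: 3
Workers: 4 total, 3 matched, 1 unmatched
Jobs: 3 total, 3 matched, 0 unmatched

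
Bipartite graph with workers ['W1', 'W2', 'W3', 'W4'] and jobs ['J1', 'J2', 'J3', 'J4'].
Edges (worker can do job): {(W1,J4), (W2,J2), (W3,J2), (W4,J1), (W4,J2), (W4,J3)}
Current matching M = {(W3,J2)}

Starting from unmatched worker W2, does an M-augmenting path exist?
No augmenting path from W2

Alternating search from W2 reaches jobs: {J2}.
Every reachable job is already matched in M, and following those matched edges back to workers exposes no further unvisited jobs.
No M-augmenting path from W2 exists.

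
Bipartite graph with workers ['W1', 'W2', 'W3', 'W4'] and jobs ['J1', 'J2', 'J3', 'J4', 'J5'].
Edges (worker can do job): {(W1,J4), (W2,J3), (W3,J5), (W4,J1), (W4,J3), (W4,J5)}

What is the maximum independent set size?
Maximum independent set = 5

By König's theorem:
- Min vertex cover = Max matching = 4
- Max independent set = Total vertices - Min vertex cover
- Max independent set = 9 - 4 = 5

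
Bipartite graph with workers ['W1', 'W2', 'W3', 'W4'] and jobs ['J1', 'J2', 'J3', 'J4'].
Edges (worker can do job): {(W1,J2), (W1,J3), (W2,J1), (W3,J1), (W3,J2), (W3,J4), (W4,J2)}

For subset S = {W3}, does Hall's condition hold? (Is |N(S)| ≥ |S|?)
Yes: |N(S)| = 3, |S| = 1

Subset S = {W3}
Neighbors N(S) = {J1, J2, J4}

|N(S)| = 3, |S| = 1
Hall's condition: |N(S)| ≥ |S| is satisfied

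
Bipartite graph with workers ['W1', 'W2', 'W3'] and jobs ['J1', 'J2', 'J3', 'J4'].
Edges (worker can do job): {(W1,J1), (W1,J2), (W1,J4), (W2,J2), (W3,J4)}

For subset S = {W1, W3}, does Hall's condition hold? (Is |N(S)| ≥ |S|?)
Yes: |N(S)| = 3, |S| = 2

Subset S = {W1, W3}
Neighbors N(S) = {J1, J2, J4}

|N(S)| = 3, |S| = 2
Hall's condition: |N(S)| ≥ |S| is satisfied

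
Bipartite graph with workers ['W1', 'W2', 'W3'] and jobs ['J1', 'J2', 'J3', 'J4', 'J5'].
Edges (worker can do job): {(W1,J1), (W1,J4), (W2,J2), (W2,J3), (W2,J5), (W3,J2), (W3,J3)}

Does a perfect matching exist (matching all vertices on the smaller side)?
Yes, perfect matching exists (size 3)

Perfect matching: {(W1,J1), (W2,J5), (W3,J3)}
All 3 vertices on the smaller side are matched.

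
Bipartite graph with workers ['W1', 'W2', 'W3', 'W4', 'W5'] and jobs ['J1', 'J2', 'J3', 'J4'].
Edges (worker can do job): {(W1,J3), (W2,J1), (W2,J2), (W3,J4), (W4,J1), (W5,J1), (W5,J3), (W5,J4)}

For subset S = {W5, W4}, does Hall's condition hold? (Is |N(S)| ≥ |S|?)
Yes: |N(S)| = 3, |S| = 2

Subset S = {W5, W4}
Neighbors N(S) = {J1, J3, J4}

|N(S)| = 3, |S| = 2
Hall's condition: |N(S)| ≥ |S| is satisfied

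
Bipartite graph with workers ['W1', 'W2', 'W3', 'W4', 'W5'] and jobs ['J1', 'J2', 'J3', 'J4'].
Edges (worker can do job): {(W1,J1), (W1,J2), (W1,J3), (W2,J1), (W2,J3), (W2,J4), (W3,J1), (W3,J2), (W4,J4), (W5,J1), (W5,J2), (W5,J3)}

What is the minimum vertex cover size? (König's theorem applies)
Minimum vertex cover size = 4

By König's theorem: in bipartite graphs,
min vertex cover = max matching = 4

Maximum matching has size 4, so minimum vertex cover also has size 4.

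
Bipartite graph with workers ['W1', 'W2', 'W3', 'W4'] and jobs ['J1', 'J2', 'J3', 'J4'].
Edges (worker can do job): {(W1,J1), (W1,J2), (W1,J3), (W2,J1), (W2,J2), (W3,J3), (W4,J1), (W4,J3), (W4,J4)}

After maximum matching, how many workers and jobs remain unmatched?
Unmatched: 0 workers, 0 jobs

Maximum matching size: 4
Workers: 4 total, 4 matched, 0 unmatched
Jobs: 4 total, 4 matched, 0 unmatched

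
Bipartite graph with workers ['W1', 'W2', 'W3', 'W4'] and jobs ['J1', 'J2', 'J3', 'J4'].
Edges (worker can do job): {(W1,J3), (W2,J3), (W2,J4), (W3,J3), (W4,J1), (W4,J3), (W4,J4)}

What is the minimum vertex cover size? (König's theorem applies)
Minimum vertex cover size = 3

By König's theorem: in bipartite graphs,
min vertex cover = max matching = 3

Maximum matching has size 3, so minimum vertex cover also has size 3.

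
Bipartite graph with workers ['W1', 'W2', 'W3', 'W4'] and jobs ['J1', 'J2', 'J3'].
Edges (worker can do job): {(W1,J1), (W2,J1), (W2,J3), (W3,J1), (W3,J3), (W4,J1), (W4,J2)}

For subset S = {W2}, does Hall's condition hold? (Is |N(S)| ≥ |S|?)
Yes: |N(S)| = 2, |S| = 1

Subset S = {W2}
Neighbors N(S) = {J1, J3}

|N(S)| = 2, |S| = 1
Hall's condition: |N(S)| ≥ |S| is satisfied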